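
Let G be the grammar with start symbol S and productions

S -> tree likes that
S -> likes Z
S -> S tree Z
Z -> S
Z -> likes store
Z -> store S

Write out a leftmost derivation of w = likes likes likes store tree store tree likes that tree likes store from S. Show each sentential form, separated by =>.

S => likes Z => likes S => likes S tree Z => likes likes Z tree Z => likes likes likes store tree Z => likes likes likes store tree store S => likes likes likes store tree store S tree Z => likes likes likes store tree store tree likes that tree Z => likes likes likes store tree store tree likes that tree likes store

S => likes Z   [S -> likes Z]
likes Z => likes S   [Z -> S]
likes S => likes S tree Z   [S -> S tree Z]
likes S tree Z => likes likes Z tree Z   [S -> likes Z]
likes likes Z tree Z => likes likes likes store tree Z   [Z -> likes store]
likes likes likes store tree Z => likes likes likes store tree store S   [Z -> store S]
likes likes likes store tree store S => likes likes likes store tree store S tree Z   [S -> S tree Z]
likes likes likes store tree store S tree Z => likes likes likes store tree store tree likes that tree Z   [S -> tree likes that]
likes likes likes store tree store tree likes that tree Z => likes likes likes store tree store tree likes that tree likes store   [Z -> likes store]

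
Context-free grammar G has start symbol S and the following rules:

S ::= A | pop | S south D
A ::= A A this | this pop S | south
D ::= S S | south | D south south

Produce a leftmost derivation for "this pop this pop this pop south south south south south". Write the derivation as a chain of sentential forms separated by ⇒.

S ⇒ A ⇒ this pop S ⇒ this pop A ⇒ this pop this pop S ⇒ this pop this pop S south D ⇒ this pop this pop S south D south D ⇒ this pop this pop A south D south D ⇒ this pop this pop this pop S south D south D ⇒ this pop this pop this pop A south D south D ⇒ this pop this pop this pop south south D south D ⇒ this pop this pop this pop south south south south D ⇒ this pop this pop this pop south south south south south

S ⇒ A   [S ::= A]
A ⇒ this pop S   [A ::= this pop S]
this pop S ⇒ this pop A   [S ::= A]
this pop A ⇒ this pop this pop S   [A ::= this pop S]
this pop this pop S ⇒ this pop this pop S south D   [S ::= S south D]
this pop this pop S south D ⇒ this pop this pop S south D south D   [S ::= S south D]
this pop this pop S south D south D ⇒ this pop this pop A south D south D   [S ::= A]
this pop this pop A south D south D ⇒ this pop this pop this pop S south D south D   [A ::= this pop S]
this pop this pop this pop S south D south D ⇒ this pop this pop this pop A south D south D   [S ::= A]
this pop this pop this pop A south D south D ⇒ this pop this pop this pop south south D south D   [A ::= south]
this pop this pop this pop south south D south D ⇒ this pop this pop this pop south south south south D   [D ::= south]
this pop this pop this pop south south south south D ⇒ this pop this pop this pop south south south south south   [D ::= south]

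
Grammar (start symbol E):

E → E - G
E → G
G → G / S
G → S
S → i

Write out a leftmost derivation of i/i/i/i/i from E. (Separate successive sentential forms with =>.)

E=>G=>G/S=>G/S/S=>G/S/S/S=>G/S/S/S/S=>S/S/S/S/S=>i/S/S/S/S=>i/i/S/S/S=>i/i/i/S/S=>i/i/i/i/S=>i/i/i/i/i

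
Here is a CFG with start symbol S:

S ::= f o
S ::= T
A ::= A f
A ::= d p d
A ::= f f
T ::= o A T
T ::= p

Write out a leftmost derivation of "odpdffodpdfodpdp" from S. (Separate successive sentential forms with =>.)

S => T => oAT => oAfT => oAffT => odpdffT => odpdffoAT => odpdffoAfT => odpdffodpdfT => odpdffodpdfoAT => odpdffodpdfodpdT => odpdffodpdfodpdp

S => T   [S ::= T]
T => oAT   [T ::= o A T]
oAT => oAfT   [A ::= A f]
oAfT => oAffT   [A ::= A f]
oAffT => odpdffT   [A ::= d p d]
odpdffT => odpdffoAT   [T ::= o A T]
odpdffoAT => odpdffoAfT   [A ::= A f]
odpdffoAfT => odpdffodpdfT   [A ::= d p d]
odpdffodpdfT => odpdffodpdfoAT   [T ::= o A T]
odpdffodpdfoAT => odpdffodpdfodpdT   [A ::= d p d]
odpdffodpdfodpdT => odpdffodpdfodpdp   [T ::= p]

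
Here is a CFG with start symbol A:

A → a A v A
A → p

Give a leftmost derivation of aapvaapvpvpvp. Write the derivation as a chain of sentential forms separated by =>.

A => aAvA => aaAvAvA => aapvAvA => aapvaAvAvA => aapvaaAvAvAvA => aapvaapvAvAvA => aapvaapvpvAvA => aapvaapvpvpvA => aapvaapvpvpvp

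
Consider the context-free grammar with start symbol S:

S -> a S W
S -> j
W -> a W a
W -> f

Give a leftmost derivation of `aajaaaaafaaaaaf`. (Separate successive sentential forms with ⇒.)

S⇒aSW⇒aaSWW⇒aajWW⇒aajaWaW⇒aajaaWaaW⇒aajaaaWaaaW⇒aajaaaaWaaaaW⇒aajaaaaaWaaaaaW⇒aajaaaaafaaaaaW⇒aajaaaaafaaaaaf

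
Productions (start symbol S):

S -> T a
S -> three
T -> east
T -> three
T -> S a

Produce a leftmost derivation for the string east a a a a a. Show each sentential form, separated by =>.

S => T a   [S -> T a]
T a => S a a   [T -> S a]
S a a => T a a a   [S -> T a]
T a a a => S a a a a   [T -> S a]
S a a a a => T a a a a a   [S -> T a]
T a a a a a => east a a a a a   [T -> east]

S => T a => S a a => T a a a => S a a a a => T a a a a a => east a a a a a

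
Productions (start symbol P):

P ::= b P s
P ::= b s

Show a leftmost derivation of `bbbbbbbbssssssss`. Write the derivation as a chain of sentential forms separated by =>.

P => bPs => bbPss => bbbPsss => bbbbPssss => bbbbbPsssss => bbbbbbPssssss => bbbbbbbPsssssss => bbbbbbbbssssssss

P => bPs   [P ::= b P s]
bPs => bbPss   [P ::= b P s]
bbPss => bbbPsss   [P ::= b P s]
bbbPsss => bbbbPssss   [P ::= b P s]
bbbbPssss => bbbbbPsssss   [P ::= b P s]
bbbbbPsssss => bbbbbbPssssss   [P ::= b P s]
bbbbbbPssssss => bbbbbbbPsssssss   [P ::= b P s]
bbbbbbbPsssssss => bbbbbbbbssssssss   [P ::= b s]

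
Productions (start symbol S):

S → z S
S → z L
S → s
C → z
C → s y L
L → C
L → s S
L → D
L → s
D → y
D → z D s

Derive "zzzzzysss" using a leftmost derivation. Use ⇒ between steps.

S ⇒ zS ⇒ zzL ⇒ zzD ⇒ zzzDs ⇒ zzzzDss ⇒ zzzzzDsss ⇒ zzzzzysss

S ⇒ zS   [S → z S]
zS ⇒ zzL   [S → z L]
zzL ⇒ zzD   [L → D]
zzD ⇒ zzzDs   [D → z D s]
zzzDs ⇒ zzzzDss   [D → z D s]
zzzzDss ⇒ zzzzzDsss   [D → z D s]
zzzzzDsss ⇒ zzzzzysss   [D → y]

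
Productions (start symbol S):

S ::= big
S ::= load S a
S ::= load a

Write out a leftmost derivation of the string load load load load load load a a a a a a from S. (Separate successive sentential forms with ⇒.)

S ⇒ load S a ⇒ load load S a a ⇒ load load load S a a a ⇒ load load load load S a a a a ⇒ load load load load load S a a a a a ⇒ load load load load load load a a a a a a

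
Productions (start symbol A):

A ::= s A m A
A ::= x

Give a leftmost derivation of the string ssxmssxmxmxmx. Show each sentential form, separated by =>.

A => sAmA => ssAmAmA => ssxmAmA => ssxmsAmAmA => ssxmssAmAmAmA => ssxmssxmAmAmA => ssxmssxmxmAmA => ssxmssxmxmxmA => ssxmssxmxmxmx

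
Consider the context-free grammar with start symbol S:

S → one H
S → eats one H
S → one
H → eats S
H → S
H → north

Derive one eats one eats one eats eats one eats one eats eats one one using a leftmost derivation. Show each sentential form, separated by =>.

S => one H => one eats S => one eats one H => one eats one S => one eats one eats one H => one eats one eats one eats S => one eats one eats one eats eats one H => one eats one eats one eats eats one eats S => one eats one eats one eats eats one eats one H => one eats one eats one eats eats one eats one eats S => one eats one eats one eats eats one eats one eats eats one H => one eats one eats one eats eats one eats one eats eats one S => one eats one eats one eats eats one eats one eats eats one one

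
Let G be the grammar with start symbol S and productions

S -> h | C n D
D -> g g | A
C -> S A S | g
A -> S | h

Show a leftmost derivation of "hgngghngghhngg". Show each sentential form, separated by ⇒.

S⇒CnD⇒SASnD⇒CnDASnD⇒SASnDASnD⇒hASnDASnD⇒hSSnDASnD⇒hCnDSnDASnD⇒hgnDSnDASnD⇒hgnggSnDASnD⇒hgngghnDASnD⇒hgngghnggASnD⇒hgngghngghSnD⇒hgngghngghhnD⇒hgngghngghhngg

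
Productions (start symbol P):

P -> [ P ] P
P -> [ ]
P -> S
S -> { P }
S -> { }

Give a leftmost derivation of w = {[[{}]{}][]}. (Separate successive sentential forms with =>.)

P => S => {P} => {[P]P} => {[[P]P]P} => {[[S]P]P} => {[[{}]P]P} => {[[{}]S]P} => {[[{}]{}]P} => {[[{}]{}][]}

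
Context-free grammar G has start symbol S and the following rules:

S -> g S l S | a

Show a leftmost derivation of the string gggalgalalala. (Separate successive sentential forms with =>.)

S => gSlS   [S -> g S l S]
gSlS => ggSlSlS   [S -> g S l S]
ggSlSlS => gggSlSlSlS   [S -> g S l S]
gggSlSlSlS => gggalSlSlS   [S -> a]
gggalSlSlS => gggalgSlSlSlS   [S -> g S l S]
gggalgSlSlSlS => gggalgalSlSlS   [S -> a]
gggalgalSlSlS => gggalgalalSlS   [S -> a]
gggalgalalSlS => gggalgalalalS   [S -> a]
gggalgalalalS => gggalgalalala   [S -> a]

S => gSlS => ggSlSlS => gggSlSlSlS => gggalSlSlS => gggalgSlSlSlS => gggalgalSlSlS => gggalgalalSlS => gggalgalalalS => gggalgalalala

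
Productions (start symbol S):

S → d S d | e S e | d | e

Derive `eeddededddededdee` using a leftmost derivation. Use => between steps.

S=>eSe=>eeSee=>eedSdee=>eeddSddee=>eeddeSeddee=>eeddedSdeddee=>eeddedeSededdee=>eeddededSdededdee=>eeddededddededdee

S => eSe   [S → e S e]
eSe => eeSee   [S → e S e]
eeSee => eedSdee   [S → d S d]
eedSdee => eeddSddee   [S → d S d]
eeddSddee => eeddeSeddee   [S → e S e]
eeddeSeddee => eeddedSdeddee   [S → d S d]
eeddedSdeddee => eeddedeSededdee   [S → e S e]
eeddedeSededdee => eeddededSdededdee   [S → d S d]
eeddededSdededdee => eeddededddededdee   [S → d]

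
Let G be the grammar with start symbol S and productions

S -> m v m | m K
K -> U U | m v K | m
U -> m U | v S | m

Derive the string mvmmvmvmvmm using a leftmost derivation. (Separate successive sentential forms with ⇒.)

S ⇒ mK   [S -> m K]
mK ⇒ mUU   [K -> U U]
mUU ⇒ mvSU   [U -> v S]
mvSU ⇒ mvmKU   [S -> m K]
mvmKU ⇒ mvmmvKU   [K -> m v K]
mvmmvKU ⇒ mvmmvUUU   [K -> U U]
mvmmvUUU ⇒ mvmmvmUU   [U -> m]
mvmmvmUU ⇒ mvmmvmvSU   [U -> v S]
mvmmvmvSU ⇒ mvmmvmvmvmU   [S -> m v m]
mvmmvmvmvmU ⇒ mvmmvmvmvmm   [U -> m]

S ⇒ mK ⇒ mUU ⇒ mvSU ⇒ mvmKU ⇒ mvmmvKU ⇒ mvmmvUUU ⇒ mvmmvmUU ⇒ mvmmvmvSU ⇒ mvmmvmvmvmU ⇒ mvmmvmvmvmm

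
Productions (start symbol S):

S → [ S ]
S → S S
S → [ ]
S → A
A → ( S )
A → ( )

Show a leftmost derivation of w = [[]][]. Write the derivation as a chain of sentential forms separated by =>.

S => SS   [S → S S]
SS => [S]S   [S → [ S ]]
[S]S => [[]]S   [S → [ ]]
[[]]S => [[]][]   [S → [ ]]

S => SS => [S]S => [[]]S => [[]][]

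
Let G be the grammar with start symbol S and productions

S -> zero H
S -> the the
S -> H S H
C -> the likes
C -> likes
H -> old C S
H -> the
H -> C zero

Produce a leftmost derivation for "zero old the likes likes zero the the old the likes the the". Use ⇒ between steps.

S ⇒ zero H ⇒ zero old C S ⇒ zero old the likes S ⇒ zero old the likes H S H ⇒ zero old the likes C zero S H ⇒ zero old the likes likes zero S H ⇒ zero old the likes likes zero the the H ⇒ zero old the likes likes zero the the old C S ⇒ zero old the likes likes zero the the old the likes S ⇒ zero old the likes likes zero the the old the likes the the

S ⇒ zero H   [S -> zero H]
zero H ⇒ zero old C S   [H -> old C S]
zero old C S ⇒ zero old the likes S   [C -> the likes]
zero old the likes S ⇒ zero old the likes H S H   [S -> H S H]
zero old the likes H S H ⇒ zero old the likes C zero S H   [H -> C zero]
zero old the likes C zero S H ⇒ zero old the likes likes zero S H   [C -> likes]
zero old the likes likes zero S H ⇒ zero old the likes likes zero the the H   [S -> the the]
zero old the likes likes zero the the H ⇒ zero old the likes likes zero the the old C S   [H -> old C S]
zero old the likes likes zero the the old C S ⇒ zero old the likes likes zero the the old the likes S   [C -> the likes]
zero old the likes likes zero the the old the likes S ⇒ zero old the likes likes zero the the old the likes the the   [S -> the the]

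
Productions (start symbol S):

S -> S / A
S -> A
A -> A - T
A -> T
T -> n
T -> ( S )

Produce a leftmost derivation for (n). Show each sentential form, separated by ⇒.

S ⇒ A   [S -> A]
A ⇒ T   [A -> T]
T ⇒ (S)   [T -> ( S )]
(S) ⇒ (A)   [S -> A]
(A) ⇒ (T)   [A -> T]
(T) ⇒ (n)   [T -> n]

S ⇒ A ⇒ T ⇒ (S) ⇒ (A) ⇒ (T) ⇒ (n)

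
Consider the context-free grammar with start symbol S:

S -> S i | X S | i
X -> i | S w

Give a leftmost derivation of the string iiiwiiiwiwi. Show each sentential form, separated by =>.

S => XS => SwS => SiwS => XSiwS => SwSiwS => SiwSiwS => SiiwSiwS => iiiwSiwS => iiiwSiiwS => iiiwiiiwS => iiiwiiiwXS => iiiwiiiwSwS => iiiwiiiwiwS => iiiwiiiwiwi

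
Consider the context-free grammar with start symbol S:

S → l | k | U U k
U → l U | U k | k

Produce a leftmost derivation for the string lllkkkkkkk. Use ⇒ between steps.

S⇒UUk⇒UkUk⇒lUkUk⇒llUkUk⇒llUkkUk⇒lllUkkUk⇒lllkkkUk⇒lllkkkUkk⇒lllkkkUkkk⇒lllkkkkkkk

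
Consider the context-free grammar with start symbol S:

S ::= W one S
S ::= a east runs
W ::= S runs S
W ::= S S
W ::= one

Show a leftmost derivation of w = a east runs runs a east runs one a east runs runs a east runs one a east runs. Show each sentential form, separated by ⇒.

S ⇒ W one S ⇒ S runs S one S ⇒ W one S runs S one S ⇒ S runs S one S runs S one S ⇒ a east runs runs S one S runs S one S ⇒ a east runs runs a east runs one S runs S one S ⇒ a east runs runs a east runs one a east runs runs S one S ⇒ a east runs runs a east runs one a east runs runs a east runs one S ⇒ a east runs runs a east runs one a east runs runs a east runs one a east runs

S ⇒ W one S   [S ::= W one S]
W one S ⇒ S runs S one S   [W ::= S runs S]
S runs S one S ⇒ W one S runs S one S   [S ::= W one S]
W one S runs S one S ⇒ S runs S one S runs S one S   [W ::= S runs S]
S runs S one S runs S one S ⇒ a east runs runs S one S runs S one S   [S ::= a east runs]
a east runs runs S one S runs S one S ⇒ a east runs runs a east runs one S runs S one S   [S ::= a east runs]
a east runs runs a east runs one S runs S one S ⇒ a east runs runs a east runs one a east runs runs S one S   [S ::= a east runs]
a east runs runs a east runs one a east runs runs S one S ⇒ a east runs runs a east runs one a east runs runs a east runs one S   [S ::= a east runs]
a east runs runs a east runs one a east runs runs a east runs one S ⇒ a east runs runs a east runs one a east runs runs a east runs one a east runs   [S ::= a east runs]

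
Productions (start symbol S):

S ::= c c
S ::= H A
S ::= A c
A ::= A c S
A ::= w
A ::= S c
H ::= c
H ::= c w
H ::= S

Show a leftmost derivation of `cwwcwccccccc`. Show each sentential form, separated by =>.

S => HA => cwA => cwAcS => cwAcScS => cwAcScScS => cwwcScScS => cwwcAccScS => cwwcwccScS => cwwcwcccccS => cwwcwccccccc

S => HA   [S ::= H A]
HA => cwA   [H ::= c w]
cwA => cwAcS   [A ::= A c S]
cwAcS => cwAcScS   [A ::= A c S]
cwAcScS => cwAcScScS   [A ::= A c S]
cwAcScScS => cwwcScScS   [A ::= w]
cwwcScScS => cwwcAccScS   [S ::= A c]
cwwcAccScS => cwwcwccScS   [A ::= w]
cwwcwccScS => cwwcwcccccS   [S ::= c c]
cwwcwcccccS => cwwcwccccccc   [S ::= c c]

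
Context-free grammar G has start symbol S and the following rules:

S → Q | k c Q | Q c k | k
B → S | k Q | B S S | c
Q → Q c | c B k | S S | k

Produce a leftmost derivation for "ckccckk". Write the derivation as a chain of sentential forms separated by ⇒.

S ⇒ Q   [S → Q]
Q ⇒ cBk   [Q → c B k]
cBk ⇒ cSk   [B → S]
cSk ⇒ ckcQk   [S → k c Q]
ckcQk ⇒ ckccBkk   [Q → c B k]
ckccBkk ⇒ ckccckk   [B → c]

S⇒Q⇒cBk⇒cSk⇒ckcQk⇒ckccBkk⇒ckccckk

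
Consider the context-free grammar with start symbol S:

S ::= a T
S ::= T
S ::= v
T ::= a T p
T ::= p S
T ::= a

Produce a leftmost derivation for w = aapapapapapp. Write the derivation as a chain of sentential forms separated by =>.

S => aT => aaTp => aapSp => aapaTp => aapapSp => aapapTp => aapapaTpp => aapapapSpp => aapapapaTpp => aapapapapSpp => aapapapapTpp => aapapapapapp

S => aT   [S ::= a T]
aT => aaTp   [T ::= a T p]
aaTp => aapSp   [T ::= p S]
aapSp => aapaTp   [S ::= a T]
aapaTp => aapapSp   [T ::= p S]
aapapSp => aapapTp   [S ::= T]
aapapTp => aapapaTpp   [T ::= a T p]
aapapaTpp => aapapapSpp   [T ::= p S]
aapapapSpp => aapapapaTpp   [S ::= a T]
aapapapaTpp => aapapapapSpp   [T ::= p S]
aapapapapSpp => aapapapapTpp   [S ::= T]
aapapapapTpp => aapapapapapp   [T ::= a]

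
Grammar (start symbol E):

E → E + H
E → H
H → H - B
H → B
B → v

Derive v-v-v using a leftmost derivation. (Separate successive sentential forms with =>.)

E => H   [E → H]
H => H-B   [H → H - B]
H-B => H-B-B   [H → H - B]
H-B-B => B-B-B   [H → B]
B-B-B => v-B-B   [B → v]
v-B-B => v-v-B   [B → v]
v-v-B => v-v-v   [B → v]

E => H => H-B => H-B-B => B-B-B => v-B-B => v-v-B => v-v-v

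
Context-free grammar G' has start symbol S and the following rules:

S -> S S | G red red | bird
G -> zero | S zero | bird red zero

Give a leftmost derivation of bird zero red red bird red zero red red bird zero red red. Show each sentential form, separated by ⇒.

S ⇒ G red red   [S -> G red red]
G red red ⇒ S zero red red   [G -> S zero]
S zero red red ⇒ S S zero red red   [S -> S S]
S S zero red red ⇒ S S S zero red red   [S -> S S]
S S S zero red red ⇒ G red red S S zero red red   [S -> G red red]
G red red S S zero red red ⇒ S zero red red S S zero red red   [G -> S zero]
S zero red red S S zero red red ⇒ bird zero red red S S zero red red   [S -> bird]
bird zero red red S S zero red red ⇒ bird zero red red G red red S zero red red   [S -> G red red]
bird zero red red G red red S zero red red ⇒ bird zero red red bird red zero red red S zero red red   [G -> bird red zero]
bird zero red red bird red zero red red S zero red red ⇒ bird zero red red bird red zero red red bird zero red red   [S -> bird]

S ⇒ G red red ⇒ S zero red red ⇒ S S zero red red ⇒ S S S zero red red ⇒ G red red S S zero red red ⇒ S zero red red S S zero red red ⇒ bird zero red red S S zero red red ⇒ bird zero red red G red red S zero red red ⇒ bird zero red red bird red zero red red S zero red red ⇒ bird zero red red bird red zero red red bird zero red red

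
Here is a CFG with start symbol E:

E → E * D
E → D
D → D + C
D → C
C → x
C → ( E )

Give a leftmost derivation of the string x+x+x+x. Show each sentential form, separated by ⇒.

E ⇒ D   [E → D]
D ⇒ D+C   [D → D + C]
D+C ⇒ D+C+C   [D → D + C]
D+C+C ⇒ D+C+C+C   [D → D + C]
D+C+C+C ⇒ C+C+C+C   [D → C]
C+C+C+C ⇒ x+C+C+C   [C → x]
x+C+C+C ⇒ x+x+C+C   [C → x]
x+x+C+C ⇒ x+x+x+C   [C → x]
x+x+x+C ⇒ x+x+x+x   [C → x]

E ⇒ D ⇒ D+C ⇒ D+C+C ⇒ D+C+C+C ⇒ C+C+C+C ⇒ x+C+C+C ⇒ x+x+C+C ⇒ x+x+x+C ⇒ x+x+x+x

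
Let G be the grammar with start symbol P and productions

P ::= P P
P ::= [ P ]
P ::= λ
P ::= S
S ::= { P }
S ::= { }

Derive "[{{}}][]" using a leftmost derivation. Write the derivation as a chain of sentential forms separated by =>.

P => PP => [P]P => [S]P => [{P}]P => [{S}]P => [{{}}]P => [{{}}][P] => [{{}}][]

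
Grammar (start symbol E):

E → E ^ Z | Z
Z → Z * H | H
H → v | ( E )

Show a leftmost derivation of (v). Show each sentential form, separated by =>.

E => Z => H => (E) => (Z) => (H) => (v)

E => Z   [E → Z]
Z => H   [Z → H]
H => (E)   [H → ( E )]
(E) => (Z)   [E → Z]
(Z) => (H)   [Z → H]
(H) => (v)   [H → v]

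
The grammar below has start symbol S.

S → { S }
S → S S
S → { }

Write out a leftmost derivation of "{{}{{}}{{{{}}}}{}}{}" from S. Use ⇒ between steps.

S ⇒ SS   [S → S S]
SS ⇒ {S}S   [S → { S }]
{S}S ⇒ {SS}S   [S → S S]
{SS}S ⇒ {{}S}S   [S → { }]
{{}S}S ⇒ {{}SS}S   [S → S S]
{{}SS}S ⇒ {{}{S}S}S   [S → { S }]
{{}{S}S}S ⇒ {{}{{}}S}S   [S → { }]
{{}{{}}S}S ⇒ {{}{{}}SS}S   [S → S S]
{{}{{}}SS}S ⇒ {{}{{}}{S}S}S   [S → { S }]
{{}{{}}{S}S}S ⇒ {{}{{}}{{S}}S}S   [S → { S }]
{{}{{}}{{S}}S}S ⇒ {{}{{}}{{{S}}}S}S   [S → { S }]
{{}{{}}{{{S}}}S}S ⇒ {{}{{}}{{{{}}}}S}S   [S → { }]
{{}{{}}{{{{}}}}S}S ⇒ {{}{{}}{{{{}}}}{}}S   [S → { }]
{{}{{}}{{{{}}}}{}}S ⇒ {{}{{}}{{{{}}}}{}}{}   [S → { }]

S⇒SS⇒{S}S⇒{SS}S⇒{{}S}S⇒{{}SS}S⇒{{}{S}S}S⇒{{}{{}}S}S⇒{{}{{}}SS}S⇒{{}{{}}{S}S}S⇒{{}{{}}{{S}}S}S⇒{{}{{}}{{{S}}}S}S⇒{{}{{}}{{{{}}}}S}S⇒{{}{{}}{{{{}}}}{}}S⇒{{}{{}}{{{{}}}}{}}{}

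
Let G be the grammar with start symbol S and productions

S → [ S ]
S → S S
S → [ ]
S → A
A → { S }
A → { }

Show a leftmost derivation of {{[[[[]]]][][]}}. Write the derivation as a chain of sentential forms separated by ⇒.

S ⇒ A ⇒ {S} ⇒ {A} ⇒ {{S}} ⇒ {{SS}} ⇒ {{[S]S}} ⇒ {{[[S]]S}} ⇒ {{[[[S]]]S}} ⇒ {{[[[[]]]]S}} ⇒ {{[[[[]]]]SS}} ⇒ {{[[[[]]]][]S}} ⇒ {{[[[[]]]][][]}}

S ⇒ A   [S → A]
A ⇒ {S}   [A → { S }]
{S} ⇒ {A}   [S → A]
{A} ⇒ {{S}}   [A → { S }]
{{S}} ⇒ {{SS}}   [S → S S]
{{SS}} ⇒ {{[S]S}}   [S → [ S ]]
{{[S]S}} ⇒ {{[[S]]S}}   [S → [ S ]]
{{[[S]]S}} ⇒ {{[[[S]]]S}}   [S → [ S ]]
{{[[[S]]]S}} ⇒ {{[[[[]]]]S}}   [S → [ ]]
{{[[[[]]]]S}} ⇒ {{[[[[]]]]SS}}   [S → S S]
{{[[[[]]]]SS}} ⇒ {{[[[[]]]][]S}}   [S → [ ]]
{{[[[[]]]][]S}} ⇒ {{[[[[]]]][][]}}   [S → [ ]]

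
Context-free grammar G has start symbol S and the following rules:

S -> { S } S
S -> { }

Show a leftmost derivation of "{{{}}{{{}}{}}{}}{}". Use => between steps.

S => {S}S   [S -> { S } S]
{S}S => {{S}S}S   [S -> { S } S]
{{S}S}S => {{{}}S}S   [S -> { }]
{{{}}S}S => {{{}}{S}S}S   [S -> { S } S]
{{{}}{S}S}S => {{{}}{{S}S}S}S   [S -> { S } S]
{{{}}{{S}S}S}S => {{{}}{{{}}S}S}S   [S -> { }]
{{{}}{{{}}S}S}S => {{{}}{{{}}{}}S}S   [S -> { }]
{{{}}{{{}}{}}S}S => {{{}}{{{}}{}}{}}S   [S -> { }]
{{{}}{{{}}{}}{}}S => {{{}}{{{}}{}}{}}{}   [S -> { }]

S => {S}S => {{S}S}S => {{{}}S}S => {{{}}{S}S}S => {{{}}{{S}S}S}S => {{{}}{{{}}S}S}S => {{{}}{{{}}{}}S}S => {{{}}{{{}}{}}{}}S => {{{}}{{{}}{}}{}}{}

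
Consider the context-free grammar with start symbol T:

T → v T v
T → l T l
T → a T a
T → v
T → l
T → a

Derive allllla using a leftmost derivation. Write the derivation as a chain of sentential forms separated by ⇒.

T⇒aTa⇒alTla⇒allTlla⇒allllla

T ⇒ aTa   [T → a T a]
aTa ⇒ alTla   [T → l T l]
alTla ⇒ allTlla   [T → l T l]
allTlla ⇒ allllla   [T → l]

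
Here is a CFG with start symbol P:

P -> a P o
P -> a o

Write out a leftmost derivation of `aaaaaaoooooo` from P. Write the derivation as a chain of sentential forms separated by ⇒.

P⇒aPo⇒aaPoo⇒aaaPooo⇒aaaaPoooo⇒aaaaaPooooo⇒aaaaaaoooooo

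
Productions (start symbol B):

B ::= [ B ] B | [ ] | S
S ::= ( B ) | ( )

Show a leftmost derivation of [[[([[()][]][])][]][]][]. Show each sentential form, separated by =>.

B => [B]B => [[B]B]B => [[[B]B]B]B => [[[S]B]B]B => [[[(B)]B]B]B => [[[([B]B)]B]B]B => [[[([[B]B]B)]B]B]B => [[[([[S]B]B)]B]B]B => [[[([[()]B]B)]B]B]B => [[[([[()][]]B)]B]B]B => [[[([[()][]][])]B]B]B => [[[([[()][]][])][]]B]B => [[[([[()][]][])][]][]]B => [[[([[()][]][])][]][]][]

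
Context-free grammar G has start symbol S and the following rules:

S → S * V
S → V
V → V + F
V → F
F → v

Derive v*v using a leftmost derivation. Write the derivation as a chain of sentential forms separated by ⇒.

S ⇒ S*V   [S → S * V]
S*V ⇒ V*V   [S → V]
V*V ⇒ F*V   [V → F]
F*V ⇒ v*V   [F → v]
v*V ⇒ v*F   [V → F]
v*F ⇒ v*v   [F → v]

S⇒S*V⇒V*V⇒F*V⇒v*V⇒v*F⇒v*v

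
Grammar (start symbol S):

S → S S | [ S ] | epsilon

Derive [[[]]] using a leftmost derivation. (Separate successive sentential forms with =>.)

S => [S]   [S → [ S ]]
[S] => [[S]]   [S → [ S ]]
[[S]] => [[SS]]   [S → S S]
[[SS]] => [[[S]S]]   [S → [ S ]]
[[[S]S]] => [[[]S]]   [S → epsilon]
[[[]S]] => [[[]]]   [S → epsilon]

S=>[S]=>[[S]]=>[[SS]]=>[[[S]S]]=>[[[]S]]=>[[[]]]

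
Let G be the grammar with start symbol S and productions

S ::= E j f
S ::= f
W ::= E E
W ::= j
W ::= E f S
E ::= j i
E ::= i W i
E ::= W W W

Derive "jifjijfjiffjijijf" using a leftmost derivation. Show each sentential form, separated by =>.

S => Ejf => WWWjf => EfSWWjf => jifSWWjf => jifEjfWWjf => jifjijfWWjf => jifjijfEfSWjf => jifjijfjifSWjf => jifjijfjiffWjf => jifjijfjiffEEjf => jifjijfjiffjiEjf => jifjijfjiffjijijf

S => Ejf   [S ::= E j f]
Ejf => WWWjf   [E ::= W W W]
WWWjf => EfSWWjf   [W ::= E f S]
EfSWWjf => jifSWWjf   [E ::= j i]
jifSWWjf => jifEjfWWjf   [S ::= E j f]
jifEjfWWjf => jifjijfWWjf   [E ::= j i]
jifjijfWWjf => jifjijfEfSWjf   [W ::= E f S]
jifjijfEfSWjf => jifjijfjifSWjf   [E ::= j i]
jifjijfjifSWjf => jifjijfjiffWjf   [S ::= f]
jifjijfjiffWjf => jifjijfjiffEEjf   [W ::= E E]
jifjijfjiffEEjf => jifjijfjiffjiEjf   [E ::= j i]
jifjijfjiffjiEjf => jifjijfjiffjijijf   [E ::= j i]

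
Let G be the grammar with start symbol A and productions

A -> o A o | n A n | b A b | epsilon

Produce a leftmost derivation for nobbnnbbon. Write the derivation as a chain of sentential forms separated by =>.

A => nAn => noAon => nobAbon => nobbAbbon => nobbnAnbbon => nobbnnbbon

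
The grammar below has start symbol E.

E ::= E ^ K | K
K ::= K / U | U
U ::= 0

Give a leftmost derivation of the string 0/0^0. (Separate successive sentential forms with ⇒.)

E ⇒ E^K ⇒ K^K ⇒ K/U^K ⇒ U/U^K ⇒ 0/U^K ⇒ 0/0^K ⇒ 0/0^U ⇒ 0/0^0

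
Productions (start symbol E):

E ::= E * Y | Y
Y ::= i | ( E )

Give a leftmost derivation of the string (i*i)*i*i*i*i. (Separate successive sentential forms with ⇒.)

E ⇒ E*Y   [E ::= E * Y]
E*Y ⇒ E*Y*Y   [E ::= E * Y]
E*Y*Y ⇒ E*Y*Y*Y   [E ::= E * Y]
E*Y*Y*Y ⇒ E*Y*Y*Y*Y   [E ::= E * Y]
E*Y*Y*Y*Y ⇒ Y*Y*Y*Y*Y   [E ::= Y]
Y*Y*Y*Y*Y ⇒ (E)*Y*Y*Y*Y   [Y ::= ( E )]
(E)*Y*Y*Y*Y ⇒ (E*Y)*Y*Y*Y*Y   [E ::= E * Y]
(E*Y)*Y*Y*Y*Y ⇒ (Y*Y)*Y*Y*Y*Y   [E ::= Y]
(Y*Y)*Y*Y*Y*Y ⇒ (i*Y)*Y*Y*Y*Y   [Y ::= i]
(i*Y)*Y*Y*Y*Y ⇒ (i*i)*Y*Y*Y*Y   [Y ::= i]
(i*i)*Y*Y*Y*Y ⇒ (i*i)*i*Y*Y*Y   [Y ::= i]
(i*i)*i*Y*Y*Y ⇒ (i*i)*i*i*Y*Y   [Y ::= i]
(i*i)*i*i*Y*Y ⇒ (i*i)*i*i*i*Y   [Y ::= i]
(i*i)*i*i*i*Y ⇒ (i*i)*i*i*i*i   [Y ::= i]

E ⇒ E*Y ⇒ E*Y*Y ⇒ E*Y*Y*Y ⇒ E*Y*Y*Y*Y ⇒ Y*Y*Y*Y*Y ⇒ (E)*Y*Y*Y*Y ⇒ (E*Y)*Y*Y*Y*Y ⇒ (Y*Y)*Y*Y*Y*Y ⇒ (i*Y)*Y*Y*Y*Y ⇒ (i*i)*Y*Y*Y*Y ⇒ (i*i)*i*Y*Y*Y ⇒ (i*i)*i*i*Y*Y ⇒ (i*i)*i*i*i*Y ⇒ (i*i)*i*i*i*i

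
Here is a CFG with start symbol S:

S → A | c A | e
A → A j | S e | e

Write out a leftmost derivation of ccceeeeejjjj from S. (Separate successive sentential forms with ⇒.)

S ⇒ cA   [S → c A]
cA ⇒ cAj   [A → A j]
cAj ⇒ cAjj   [A → A j]
cAjj ⇒ cAjjj   [A → A j]
cAjjj ⇒ cAjjjj   [A → A j]
cAjjjj ⇒ cSejjjj   [A → S e]
cSejjjj ⇒ ccAejjjj   [S → c A]
ccAejjjj ⇒ ccSeejjjj   [A → S e]
ccSeejjjj ⇒ ccAeejjjj   [S → A]
ccAeejjjj ⇒ ccSeeejjjj   [A → S e]
ccSeeejjjj ⇒ cccAeeejjjj   [S → c A]
cccAeeejjjj ⇒ cccSeeeejjjj   [A → S e]
cccSeeeejjjj ⇒ ccceeeeejjjj   [S → e]

S ⇒ cA ⇒ cAj ⇒ cAjj ⇒ cAjjj ⇒ cAjjjj ⇒ cSejjjj ⇒ ccAejjjj ⇒ ccSeejjjj ⇒ ccAeejjjj ⇒ ccSeeejjjj ⇒ cccAeeejjjj ⇒ cccSeeeejjjj ⇒ ccceeeeejjjj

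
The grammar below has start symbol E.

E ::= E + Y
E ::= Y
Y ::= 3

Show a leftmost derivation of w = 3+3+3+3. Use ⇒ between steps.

E ⇒ E+Y ⇒ E+Y+Y ⇒ E+Y+Y+Y ⇒ Y+Y+Y+Y ⇒ 3+Y+Y+Y ⇒ 3+3+Y+Y ⇒ 3+3+3+Y ⇒ 3+3+3+3

E ⇒ E+Y   [E ::= E + Y]
E+Y ⇒ E+Y+Y   [E ::= E + Y]
E+Y+Y ⇒ E+Y+Y+Y   [E ::= E + Y]
E+Y+Y+Y ⇒ Y+Y+Y+Y   [E ::= Y]
Y+Y+Y+Y ⇒ 3+Y+Y+Y   [Y ::= 3]
3+Y+Y+Y ⇒ 3+3+Y+Y   [Y ::= 3]
3+3+Y+Y ⇒ 3+3+3+Y   [Y ::= 3]
3+3+3+Y ⇒ 3+3+3+3   [Y ::= 3]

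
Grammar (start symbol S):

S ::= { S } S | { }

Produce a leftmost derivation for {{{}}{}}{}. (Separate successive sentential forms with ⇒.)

S ⇒ {S}S ⇒ {{S}S}S ⇒ {{{}}S}S ⇒ {{{}}{}}S ⇒ {{{}}{}}{}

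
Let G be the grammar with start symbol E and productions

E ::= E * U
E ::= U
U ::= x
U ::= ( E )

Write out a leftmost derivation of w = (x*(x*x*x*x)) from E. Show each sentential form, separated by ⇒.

E ⇒ U   [E ::= U]
U ⇒ (E)   [U ::= ( E )]
(E) ⇒ (E*U)   [E ::= E * U]
(E*U) ⇒ (U*U)   [E ::= U]
(U*U) ⇒ (x*U)   [U ::= x]
(x*U) ⇒ (x*(E))   [U ::= ( E )]
(x*(E)) ⇒ (x*(E*U))   [E ::= E * U]
(x*(E*U)) ⇒ (x*(E*U*U))   [E ::= E * U]
(x*(E*U*U)) ⇒ (x*(E*U*U*U))   [E ::= E * U]
(x*(E*U*U*U)) ⇒ (x*(U*U*U*U))   [E ::= U]
(x*(U*U*U*U)) ⇒ (x*(x*U*U*U))   [U ::= x]
(x*(x*U*U*U)) ⇒ (x*(x*x*U*U))   [U ::= x]
(x*(x*x*U*U)) ⇒ (x*(x*x*x*U))   [U ::= x]
(x*(x*x*x*U)) ⇒ (x*(x*x*x*x))   [U ::= x]

E ⇒ U ⇒ (E) ⇒ (E*U) ⇒ (U*U) ⇒ (x*U) ⇒ (x*(E)) ⇒ (x*(E*U)) ⇒ (x*(E*U*U)) ⇒ (x*(E*U*U*U)) ⇒ (x*(U*U*U*U)) ⇒ (x*(x*U*U*U)) ⇒ (x*(x*x*U*U)) ⇒ (x*(x*x*x*U)) ⇒ (x*(x*x*x*x))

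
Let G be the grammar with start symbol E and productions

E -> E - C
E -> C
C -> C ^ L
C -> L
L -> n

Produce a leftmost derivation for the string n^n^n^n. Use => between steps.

E => C   [E -> C]
C => C^L   [C -> C ^ L]
C^L => C^L^L   [C -> C ^ L]
C^L^L => C^L^L^L   [C -> C ^ L]
C^L^L^L => L^L^L^L   [C -> L]
L^L^L^L => n^L^L^L   [L -> n]
n^L^L^L => n^n^L^L   [L -> n]
n^n^L^L => n^n^n^L   [L -> n]
n^n^n^L => n^n^n^n   [L -> n]

E=>C=>C^L=>C^L^L=>C^L^L^L=>L^L^L^L=>n^L^L^L=>n^n^L^L=>n^n^n^L=>n^n^n^n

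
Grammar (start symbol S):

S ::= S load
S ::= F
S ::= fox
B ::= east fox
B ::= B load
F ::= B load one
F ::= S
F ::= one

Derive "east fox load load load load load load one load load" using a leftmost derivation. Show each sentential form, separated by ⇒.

S ⇒ S load   [S ::= S load]
S load ⇒ S load load   [S ::= S load]
S load load ⇒ F load load   [S ::= F]
F load load ⇒ B load one load load   [F ::= B load one]
B load one load load ⇒ B load load one load load   [B ::= B load]
B load load one load load ⇒ B load load load one load load   [B ::= B load]
B load load load one load load ⇒ B load load load load one load load   [B ::= B load]
B load load load load one load load ⇒ B load load load load load one load load   [B ::= B load]
B load load load load load one load load ⇒ B load load load load load load one load load   [B ::= B load]
B load load load load load load one load load ⇒ east fox load load load load load load one load load   [B ::= east fox]

S ⇒ S load ⇒ S load load ⇒ F load load ⇒ B load one load load ⇒ B load load one load load ⇒ B load load load one load load ⇒ B load load load load one load load ⇒ B load load load load load one load load ⇒ B load load load load load load one load load ⇒ east fox load load load load load load one load load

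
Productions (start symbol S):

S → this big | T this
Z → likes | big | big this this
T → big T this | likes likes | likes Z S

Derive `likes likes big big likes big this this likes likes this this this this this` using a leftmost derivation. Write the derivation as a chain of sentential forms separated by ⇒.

S ⇒ T this   [S → T this]
T this ⇒ likes Z S this   [T → likes Z S]
likes Z S this ⇒ likes likes S this   [Z → likes]
likes likes S this ⇒ likes likes T this this   [S → T this]
likes likes T this this ⇒ likes likes big T this this this   [T → big T this]
likes likes big T this this this ⇒ likes likes big big T this this this this   [T → big T this]
likes likes big big T this this this this ⇒ likes likes big big likes Z S this this this this   [T → likes Z S]
likes likes big big likes Z S this this this this ⇒ likes likes big big likes big this this S this this this this   [Z → big this this]
likes likes big big likes big this this S this this this this ⇒ likes likes big big likes big this this T this this this this this   [S → T this]
likes likes big big likes big this this T this this this this this ⇒ likes likes big big likes big this this likes likes this this this this this   [T → likes likes]

S ⇒ T this ⇒ likes Z S this ⇒ likes likes S this ⇒ likes likes T this this ⇒ likes likes big T this this this ⇒ likes likes big big T this this this this ⇒ likes likes big big likes Z S this this this this ⇒ likes likes big big likes big this this S this this this this ⇒ likes likes big big likes big this this T this this this this this ⇒ likes likes big big likes big this this likes likes this this this this this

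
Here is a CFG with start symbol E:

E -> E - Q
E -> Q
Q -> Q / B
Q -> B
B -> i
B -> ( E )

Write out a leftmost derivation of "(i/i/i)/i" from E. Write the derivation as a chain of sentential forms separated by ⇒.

E ⇒ Q   [E -> Q]
Q ⇒ Q/B   [Q -> Q / B]
Q/B ⇒ B/B   [Q -> B]
B/B ⇒ (E)/B   [B -> ( E )]
(E)/B ⇒ (Q)/B   [E -> Q]
(Q)/B ⇒ (Q/B)/B   [Q -> Q / B]
(Q/B)/B ⇒ (Q/B/B)/B   [Q -> Q / B]
(Q/B/B)/B ⇒ (B/B/B)/B   [Q -> B]
(B/B/B)/B ⇒ (i/B/B)/B   [B -> i]
(i/B/B)/B ⇒ (i/i/B)/B   [B -> i]
(i/i/B)/B ⇒ (i/i/i)/B   [B -> i]
(i/i/i)/B ⇒ (i/i/i)/i   [B -> i]

E ⇒ Q ⇒ Q/B ⇒ B/B ⇒ (E)/B ⇒ (Q)/B ⇒ (Q/B)/B ⇒ (Q/B/B)/B ⇒ (B/B/B)/B ⇒ (i/B/B)/B ⇒ (i/i/B)/B ⇒ (i/i/i)/B ⇒ (i/i/i)/i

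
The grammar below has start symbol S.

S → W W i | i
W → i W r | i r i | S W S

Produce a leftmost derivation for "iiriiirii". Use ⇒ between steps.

S ⇒ WWi ⇒ SWSWi ⇒ iWSWi ⇒ iiriSWi ⇒ iiriiWi ⇒ iiriiirii

S ⇒ WWi   [S → W W i]
WWi ⇒ SWSWi   [W → S W S]
SWSWi ⇒ iWSWi   [S → i]
iWSWi ⇒ iiriSWi   [W → i r i]
iiriSWi ⇒ iiriiWi   [S → i]
iiriiWi ⇒ iiriiirii   [W → i r i]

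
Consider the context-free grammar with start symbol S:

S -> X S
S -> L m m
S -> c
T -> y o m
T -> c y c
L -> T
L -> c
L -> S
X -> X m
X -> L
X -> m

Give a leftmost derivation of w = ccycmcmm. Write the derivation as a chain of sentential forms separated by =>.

S => XS => LS => SS => cS => cXS => cXmS => cLmS => cTmS => ccycmS => ccycmLmm => ccycmSmm => ccycmcmm

S => XS   [S -> X S]
XS => LS   [X -> L]
LS => SS   [L -> S]
SS => cS   [S -> c]
cS => cXS   [S -> X S]
cXS => cXmS   [X -> X m]
cXmS => cLmS   [X -> L]
cLmS => cTmS   [L -> T]
cTmS => ccycmS   [T -> c y c]
ccycmS => ccycmLmm   [S -> L m m]
ccycmLmm => ccycmSmm   [L -> S]
ccycmSmm => ccycmcmm   [S -> c]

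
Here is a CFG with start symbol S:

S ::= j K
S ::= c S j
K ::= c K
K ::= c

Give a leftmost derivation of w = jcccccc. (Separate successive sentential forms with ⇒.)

S ⇒ jK ⇒ jcK ⇒ jccK ⇒ jcccK ⇒ jccccK ⇒ jcccccK ⇒ jcccccc

S ⇒ jK   [S ::= j K]
jK ⇒ jcK   [K ::= c K]
jcK ⇒ jccK   [K ::= c K]
jccK ⇒ jcccK   [K ::= c K]
jcccK ⇒ jccccK   [K ::= c K]
jccccK ⇒ jcccccK   [K ::= c K]
jcccccK ⇒ jcccccc   [K ::= c]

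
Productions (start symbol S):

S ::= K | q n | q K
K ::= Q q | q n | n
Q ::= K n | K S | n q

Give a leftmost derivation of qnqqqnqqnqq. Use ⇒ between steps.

S⇒qK⇒qQq⇒qKSq⇒qQqSq⇒qnqqSq⇒qnqqqKq⇒qnqqqQqq⇒qnqqqKnqq⇒qnqqqQqnqq⇒qnqqqnqqnqq

S ⇒ qK   [S ::= q K]
qK ⇒ qQq   [K ::= Q q]
qQq ⇒ qKSq   [Q ::= K S]
qKSq ⇒ qQqSq   [K ::= Q q]
qQqSq ⇒ qnqqSq   [Q ::= n q]
qnqqSq ⇒ qnqqqKq   [S ::= q K]
qnqqqKq ⇒ qnqqqQqq   [K ::= Q q]
qnqqqQqq ⇒ qnqqqKnqq   [Q ::= K n]
qnqqqKnqq ⇒ qnqqqQqnqq   [K ::= Q q]
qnqqqQqnqq ⇒ qnqqqnqqnqq   [Q ::= n q]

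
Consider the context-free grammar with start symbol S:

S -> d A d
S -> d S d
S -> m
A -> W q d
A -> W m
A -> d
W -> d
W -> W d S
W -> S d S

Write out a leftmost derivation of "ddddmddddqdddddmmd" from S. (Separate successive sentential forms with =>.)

S => dAd => dWmd => dSdSmd => ddSddSmd => dddSdddSmd => ddddAddddSmd => ddddWqdddddSmd => ddddSdSqdddddSmd => ddddmdSqdddddSmd => ddddmddAdqdddddSmd => ddddmddddqdddddSmd => ddddmddddqdddddmmd

S => dAd   [S -> d A d]
dAd => dWmd   [A -> W m]
dWmd => dSdSmd   [W -> S d S]
dSdSmd => ddSddSmd   [S -> d S d]
ddSddSmd => dddSdddSmd   [S -> d S d]
dddSdddSmd => ddddAddddSmd   [S -> d A d]
ddddAddddSmd => ddddWqdddddSmd   [A -> W q d]
ddddWqdddddSmd => ddddSdSqdddddSmd   [W -> S d S]
ddddSdSqdddddSmd => ddddmdSqdddddSmd   [S -> m]
ddddmdSqdddddSmd => ddddmddAdqdddddSmd   [S -> d A d]
ddddmddAdqdddddSmd => ddddmddddqdddddSmd   [A -> d]
ddddmddddqdddddSmd => ddddmddddqdddddmmd   [S -> m]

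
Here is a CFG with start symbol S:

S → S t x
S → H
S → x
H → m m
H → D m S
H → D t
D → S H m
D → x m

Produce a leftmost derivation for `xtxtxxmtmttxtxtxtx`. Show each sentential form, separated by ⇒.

S ⇒ Stx ⇒ Stxtx ⇒ Stxtxtx ⇒ Stxtxtxtx ⇒ Htxtxtxtx ⇒ Dttxtxtxtx ⇒ SHmttxtxtxtx ⇒ StxHmttxtxtxtx ⇒ StxtxHmttxtxtxtx ⇒ xtxtxHmttxtxtxtx ⇒ xtxtxDtmttxtxtxtx ⇒ xtxtxxmtmttxtxtxtx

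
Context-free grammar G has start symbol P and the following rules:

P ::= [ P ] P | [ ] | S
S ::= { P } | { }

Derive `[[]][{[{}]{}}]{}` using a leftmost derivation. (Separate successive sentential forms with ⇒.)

P ⇒ [P]P ⇒ [[]]P ⇒ [[]][P]P ⇒ [[]][S]P ⇒ [[]][{P}]P ⇒ [[]][{[P]P}]P ⇒ [[]][{[S]P}]P ⇒ [[]][{[{}]P}]P ⇒ [[]][{[{}]S}]P ⇒ [[]][{[{}]{}}]P ⇒ [[]][{[{}]{}}]S ⇒ [[]][{[{}]{}}]{}

P ⇒ [P]P   [P ::= [ P ] P]
[P]P ⇒ [[]]P   [P ::= [ ]]
[[]]P ⇒ [[]][P]P   [P ::= [ P ] P]
[[]][P]P ⇒ [[]][S]P   [P ::= S]
[[]][S]P ⇒ [[]][{P}]P   [S ::= { P }]
[[]][{P}]P ⇒ [[]][{[P]P}]P   [P ::= [ P ] P]
[[]][{[P]P}]P ⇒ [[]][{[S]P}]P   [P ::= S]
[[]][{[S]P}]P ⇒ [[]][{[{}]P}]P   [S ::= { }]
[[]][{[{}]P}]P ⇒ [[]][{[{}]S}]P   [P ::= S]
[[]][{[{}]S}]P ⇒ [[]][{[{}]{}}]P   [S ::= { }]
[[]][{[{}]{}}]P ⇒ [[]][{[{}]{}}]S   [P ::= S]
[[]][{[{}]{}}]S ⇒ [[]][{[{}]{}}]{}   [S ::= { }]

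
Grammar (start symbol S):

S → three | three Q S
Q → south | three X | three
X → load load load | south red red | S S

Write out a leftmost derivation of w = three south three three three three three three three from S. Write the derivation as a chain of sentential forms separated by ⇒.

S ⇒ three Q S   [S → three Q S]
three Q S ⇒ three south S   [Q → south]
three south S ⇒ three south three Q S   [S → three Q S]
three south three Q S ⇒ three south three three X S   [Q → three X]
three south three three X S ⇒ three south three three S S S   [X → S S]
three south three three S S S ⇒ three south three three three Q S S S   [S → three Q S]
three south three three three Q S S S ⇒ three south three three three three S S S   [Q → three]
three south three three three three S S S ⇒ three south three three three three three S S   [S → three]
three south three three three three three S S ⇒ three south three three three three three three S   [S → three]
three south three three three three three three S ⇒ three south three three three three three three three   [S → three]

S ⇒ three Q S ⇒ three south S ⇒ three south three Q S ⇒ three south three three X S ⇒ three south three three S S S ⇒ three south three three three Q S S S ⇒ three south three three three three S S S ⇒ three south three three three three three S S ⇒ three south three three three three three three S ⇒ three south three three three three three three three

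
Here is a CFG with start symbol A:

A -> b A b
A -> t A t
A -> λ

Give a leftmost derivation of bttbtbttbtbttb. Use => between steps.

A => bAb => btAtb => bttAttb => bttbAbttb => bttbtAtbttb => bttbtbAbtbttb => bttbtbtAtbtbttb => bttbtbttbtbttb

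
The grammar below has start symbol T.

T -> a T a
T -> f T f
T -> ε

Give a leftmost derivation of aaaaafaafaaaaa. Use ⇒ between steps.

T ⇒ aTa   [T -> a T a]
aTa ⇒ aaTaa   [T -> a T a]
aaTaa ⇒ aaaTaaa   [T -> a T a]
aaaTaaa ⇒ aaaaTaaaa   [T -> a T a]
aaaaTaaaa ⇒ aaaaaTaaaaa   [T -> a T a]
aaaaaTaaaaa ⇒ aaaaafTfaaaaa   [T -> f T f]
aaaaafTfaaaaa ⇒ aaaaafaTafaaaaa   [T -> a T a]
aaaaafaTafaaaaa ⇒ aaaaafaafaaaaa   [T -> ε]

T⇒aTa⇒aaTaa⇒aaaTaaa⇒aaaaTaaaa⇒aaaaaTaaaaa⇒aaaaafTfaaaaa⇒aaaaafaTafaaaaa⇒aaaaafaafaaaaa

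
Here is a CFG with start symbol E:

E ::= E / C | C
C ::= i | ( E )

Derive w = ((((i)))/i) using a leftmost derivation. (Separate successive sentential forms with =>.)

E => C => (E) => (E/C) => (C/C) => ((E)/C) => ((C)/C) => (((E))/C) => (((C))/C) => ((((E)))/C) => ((((C)))/C) => ((((i)))/C) => ((((i)))/i)

E => C   [E ::= C]
C => (E)   [C ::= ( E )]
(E) => (E/C)   [E ::= E / C]
(E/C) => (C/C)   [E ::= C]
(C/C) => ((E)/C)   [C ::= ( E )]
((E)/C) => ((C)/C)   [E ::= C]
((C)/C) => (((E))/C)   [C ::= ( E )]
(((E))/C) => (((C))/C)   [E ::= C]
(((C))/C) => ((((E)))/C)   [C ::= ( E )]
((((E)))/C) => ((((C)))/C)   [E ::= C]
((((C)))/C) => ((((i)))/C)   [C ::= i]
((((i)))/C) => ((((i)))/i)   [C ::= i]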